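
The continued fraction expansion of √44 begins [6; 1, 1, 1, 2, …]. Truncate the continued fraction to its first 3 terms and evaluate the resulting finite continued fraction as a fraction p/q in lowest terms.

13/2

Collapse the nested fraction from the inside out:
Start with 1.
1 + 1/(1/1) = 1 + 1/1 = 2/1
6 + 1/(2/1) = 6 + 1/2 = 13/2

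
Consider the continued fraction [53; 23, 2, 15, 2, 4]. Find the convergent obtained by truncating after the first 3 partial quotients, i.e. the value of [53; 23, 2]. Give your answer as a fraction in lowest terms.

a_0 = 53: 53/1
a_1 = 23: 1220/23
a_2 = 2: 2493/47

2493/47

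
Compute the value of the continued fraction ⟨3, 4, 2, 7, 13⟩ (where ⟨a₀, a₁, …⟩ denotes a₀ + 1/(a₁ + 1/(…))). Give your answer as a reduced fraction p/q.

2837/880

Start with 13.
7 + 1/(13/1) = 7 + 1/13 = 92/13
2 + 1/(92/13) = 2 + 13/92 = 197/92
4 + 1/(197/92) = 4 + 92/197 = 880/197
3 + 1/(880/197) = 3 + 197/880 = 2837/880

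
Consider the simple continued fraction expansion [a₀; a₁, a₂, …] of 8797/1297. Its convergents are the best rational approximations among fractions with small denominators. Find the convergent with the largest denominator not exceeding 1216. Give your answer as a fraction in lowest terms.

156/23

a_0 = 6: 6/1  (≤ bound)
a_1 = 1: 7/1  (≤ bound)
a_2 = 3: 27/4  (≤ bound)
a_3 = 1: 34/5  (≤ bound)
a_4 = 1: 61/9  (≤ bound)
a_5 = 2: 156/23  (≤ bound)
a_6 = 56: 8797/1297  (> 1216, stop)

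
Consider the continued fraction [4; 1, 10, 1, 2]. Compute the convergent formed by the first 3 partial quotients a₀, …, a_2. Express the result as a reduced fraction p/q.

Collapse the nested fraction from the inside out:
Start with 10.
1 + 1/(10/1) = 1 + 1/10 = 11/10
4 + 1/(11/10) = 4 + 10/11 = 54/11

54/11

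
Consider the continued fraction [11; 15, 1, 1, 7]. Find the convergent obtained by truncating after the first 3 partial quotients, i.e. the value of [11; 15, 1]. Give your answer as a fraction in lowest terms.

a_0 = 11: 11/1
a_1 = 15: 166/15
a_2 = 1: 177/16

177/16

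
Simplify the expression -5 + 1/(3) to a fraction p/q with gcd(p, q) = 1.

-14/3

a_0 = -5: -5/1
a_1 = 3: -14/3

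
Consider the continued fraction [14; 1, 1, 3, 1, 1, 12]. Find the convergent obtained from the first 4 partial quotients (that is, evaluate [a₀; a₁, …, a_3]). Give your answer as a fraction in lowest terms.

102/7

Start with 3.
1 + 1/(3/1) = 1 + 1/3 = 4/3
1 + 1/(4/3) = 1 + 3/4 = 7/4
14 + 1/(7/4) = 14 + 4/7 = 102/7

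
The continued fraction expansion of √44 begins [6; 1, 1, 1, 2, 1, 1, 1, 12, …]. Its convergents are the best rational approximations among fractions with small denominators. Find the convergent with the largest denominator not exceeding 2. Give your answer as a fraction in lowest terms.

List convergents until the denominator exceeds the bound:
a_0 = 6: 6/1  (≤ bound)
a_1 = 1: 7/1  (≤ bound)
a_2 = 1: 13/2  (≤ bound)
a_3 = 1: 20/3  (> 2, stop)

13/2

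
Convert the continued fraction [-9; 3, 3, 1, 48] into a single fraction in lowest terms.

a_0 = -9: -9/1
a_1 = 3: -26/3
a_2 = 3: -87/10
a_3 = 1: -113/13
a_4 = 48: -5511/634

-5511/634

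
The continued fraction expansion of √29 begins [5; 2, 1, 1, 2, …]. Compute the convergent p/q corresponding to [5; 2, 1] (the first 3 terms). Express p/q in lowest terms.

16/3

Start with 1.
2 + 1/(1/1) = 2 + 1/1 = 3/1
5 + 1/(3/1) = 5 + 1/3 = 16/3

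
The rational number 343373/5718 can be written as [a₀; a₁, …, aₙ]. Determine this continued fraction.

343373 ÷ 5718 → quotient 60, remainder 293
5718 ÷ 293 → quotient 19, remainder 151
293 ÷ 151 → quotient 1, remainder 142
151 ÷ 142 → quotient 1, remainder 9
142 ÷ 9 → quotient 15, remainder 7
9 ÷ 7 → quotient 1, remainder 2
7 ÷ 2 → quotient 3, remainder 1
2 ÷ 1 → quotient 2, remainder 0

[60; 19, 1, 1, 15, 1, 3, 2]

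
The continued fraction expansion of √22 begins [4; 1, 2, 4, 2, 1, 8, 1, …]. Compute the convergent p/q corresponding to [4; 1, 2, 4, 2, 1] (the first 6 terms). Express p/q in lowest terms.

197/42

Start with 1.
2 + 1/(1/1) = 2 + 1/1 = 3/1
4 + 1/(3/1) = 4 + 1/3 = 13/3
2 + 1/(13/3) = 2 + 3/13 = 29/13
1 + 1/(29/13) = 1 + 13/29 = 42/29
4 + 1/(42/29) = 4 + 29/42 = 197/42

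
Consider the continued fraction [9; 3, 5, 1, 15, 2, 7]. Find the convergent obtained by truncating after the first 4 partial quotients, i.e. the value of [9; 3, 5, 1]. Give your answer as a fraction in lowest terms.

177/19

Use the convergent recurrence hₖ = aₖ·hₖ₋₁ + hₖ₋₂ (and likewise for the denominators kₖ):
a_0 = 9: 9/1
a_1 = 3: 28/3
a_2 = 5: 149/16
a_3 = 1: 177/19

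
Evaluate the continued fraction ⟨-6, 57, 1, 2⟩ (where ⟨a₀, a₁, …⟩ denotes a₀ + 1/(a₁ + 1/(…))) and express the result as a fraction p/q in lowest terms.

Start with 2.
1 + 1/(2/1) = 1 + 1/2 = 3/2
57 + 1/(3/2) = 57 + 2/3 = 173/3
-6 + 1/(173/3) = -6 + 3/173 = -1035/173

-1035/173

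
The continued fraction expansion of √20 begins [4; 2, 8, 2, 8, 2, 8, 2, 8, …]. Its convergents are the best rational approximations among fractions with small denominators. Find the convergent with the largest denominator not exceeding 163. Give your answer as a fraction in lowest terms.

List convergents until the denominator exceeds the bound:
a_0 = 4: 4/1  (≤ bound)
a_1 = 2: 9/2  (≤ bound)
a_2 = 8: 76/17  (≤ bound)
a_3 = 2: 161/36  (≤ bound)
a_4 = 8: 1364/305  (> 163, stop)

161/36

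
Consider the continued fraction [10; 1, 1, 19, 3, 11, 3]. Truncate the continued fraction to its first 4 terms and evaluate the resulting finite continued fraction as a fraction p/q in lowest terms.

410/39

Build up convergents one term at a time:
a_0 = 10: 10/1
a_1 = 1: 11/1
a_2 = 1: 21/2
a_3 = 19: 410/39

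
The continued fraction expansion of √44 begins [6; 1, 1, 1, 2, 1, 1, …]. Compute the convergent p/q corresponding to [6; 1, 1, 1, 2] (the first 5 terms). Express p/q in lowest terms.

53/8

Start with 2.
1 + 1/(2/1) = 1 + 1/2 = 3/2
1 + 1/(3/2) = 1 + 2/3 = 5/3
1 + 1/(5/3) = 1 + 3/5 = 8/5
6 + 1/(8/5) = 6 + 5/8 = 53/8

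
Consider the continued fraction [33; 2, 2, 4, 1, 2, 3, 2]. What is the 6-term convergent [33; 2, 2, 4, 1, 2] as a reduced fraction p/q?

a_0 = 33: 33/1
a_1 = 2: 67/2
a_2 = 2: 167/5
a_3 = 4: 735/22
a_4 = 1: 902/27
a_5 = 2: 2539/76

2539/76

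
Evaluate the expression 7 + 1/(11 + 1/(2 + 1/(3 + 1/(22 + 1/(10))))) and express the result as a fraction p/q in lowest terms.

Start with 10.
22 + 1/(10/1) = 22 + 1/10 = 221/10
3 + 1/(221/10) = 3 + 10/221 = 673/221
2 + 1/(673/221) = 2 + 221/673 = 1567/673
11 + 1/(1567/673) = 11 + 673/1567 = 17910/1567
7 + 1/(17910/1567) = 7 + 1567/17910 = 126937/17910

126937/17910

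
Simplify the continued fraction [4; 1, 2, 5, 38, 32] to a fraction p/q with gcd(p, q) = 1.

91723/19568

Starting at the tail and folding back:
Start with 32.
38 + 1/(32/1) = 38 + 1/32 = 1217/32
5 + 1/(1217/32) = 5 + 32/1217 = 6117/1217
2 + 1/(6117/1217) = 2 + 1217/6117 = 13451/6117
1 + 1/(13451/6117) = 1 + 6117/13451 = 19568/13451
4 + 1/(19568/13451) = 4 + 13451/19568 = 91723/19568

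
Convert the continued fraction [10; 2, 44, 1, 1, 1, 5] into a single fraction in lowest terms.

16109/1535

Start with 5.
1 + 1/(5/1) = 1 + 1/5 = 6/5
1 + 1/(6/5) = 1 + 5/6 = 11/6
1 + 1/(11/6) = 1 + 6/11 = 17/11
44 + 1/(17/11) = 44 + 11/17 = 759/17
2 + 1/(759/17) = 2 + 17/759 = 1535/759
10 + 1/(1535/759) = 10 + 759/1535 = 16109/1535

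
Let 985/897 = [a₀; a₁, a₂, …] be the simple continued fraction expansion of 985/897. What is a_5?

2

985 ÷ 897 → quotient 1, remainder 88
897 ÷ 88 → quotient 10, remainder 17
88 ÷ 17 → quotient 5, remainder 3
17 ÷ 3 → quotient 5, remainder 2
3 ÷ 2 → quotient 1, remainder 1
2 ÷ 1 → quotient 2, remainder 0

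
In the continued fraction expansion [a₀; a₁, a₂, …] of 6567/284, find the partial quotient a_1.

8

Run the Euclidean algorithm, recording each quotient:
6567 = 23·284 + 35, so a_0 = 23
284 = 8·35 + 4, so a_1 = 8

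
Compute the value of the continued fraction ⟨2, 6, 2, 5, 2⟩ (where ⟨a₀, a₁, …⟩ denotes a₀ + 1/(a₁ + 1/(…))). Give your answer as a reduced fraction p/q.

334/155

Starting at the tail and folding back:
Start with 2.
5 + 1/(2/1) = 5 + 1/2 = 11/2
2 + 1/(11/2) = 2 + 2/11 = 24/11
6 + 1/(24/11) = 6 + 11/24 = 155/24
2 + 1/(155/24) = 2 + 24/155 = 334/155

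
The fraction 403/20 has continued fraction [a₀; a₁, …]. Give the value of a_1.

Run the Euclidean algorithm, recording each quotient:
403 ÷ 20 → quotient 20, remainder 3
20 ÷ 3 → quotient 6, remainder 2

6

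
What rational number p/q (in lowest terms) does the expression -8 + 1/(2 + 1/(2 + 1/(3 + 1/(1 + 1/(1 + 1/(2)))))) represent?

a_0 = -8: -8/1
a_1 = 2: -15/2
a_2 = 2: -38/5
a_3 = 3: -129/17
a_4 = 1: -167/22
a_5 = 1: -296/39
a_6 = 2: -759/100

-759/100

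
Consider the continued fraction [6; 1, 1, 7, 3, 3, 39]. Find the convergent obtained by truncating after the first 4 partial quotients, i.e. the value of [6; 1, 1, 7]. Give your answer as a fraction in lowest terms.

a_0 = 6: 6/1
a_1 = 1: 7/1
a_2 = 1: 13/2
a_3 = 7: 98/15

98/15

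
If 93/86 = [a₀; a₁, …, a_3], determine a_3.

93 = 1·86 + 7, so a_0 = 1
86 = 12·7 + 2, so a_1 = 12
7 = 3·2 + 1, so a_2 = 3
2 = 2·1 + 0, so a_3 = 2

2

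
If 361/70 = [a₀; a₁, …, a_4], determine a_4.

361 ÷ 70 → quotient 5, remainder 11
70 ÷ 11 → quotient 6, remainder 4
11 ÷ 4 → quotient 2, remainder 3
4 ÷ 3 → quotient 1, remainder 1
3 ÷ 1 → quotient 3, remainder 0

3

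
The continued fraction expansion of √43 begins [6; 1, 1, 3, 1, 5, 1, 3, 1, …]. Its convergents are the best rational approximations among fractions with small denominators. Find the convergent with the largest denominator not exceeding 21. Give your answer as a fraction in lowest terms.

List convergents until the denominator exceeds the bound:
a_0 = 6: 6/1  (≤ bound)
a_1 = 1: 7/1  (≤ bound)
a_2 = 1: 13/2  (≤ bound)
a_3 = 3: 46/7  (≤ bound)
a_4 = 1: 59/9  (≤ bound)
a_5 = 5: 341/52  (> 21, stop)

59/9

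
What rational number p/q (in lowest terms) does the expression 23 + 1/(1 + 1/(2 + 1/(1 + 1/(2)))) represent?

Start with 2.
1 + 1/(2/1) = 1 + 1/2 = 3/2
2 + 1/(3/2) = 2 + 2/3 = 8/3
1 + 1/(8/3) = 1 + 3/8 = 11/8
23 + 1/(11/8) = 23 + 8/11 = 261/11

261/11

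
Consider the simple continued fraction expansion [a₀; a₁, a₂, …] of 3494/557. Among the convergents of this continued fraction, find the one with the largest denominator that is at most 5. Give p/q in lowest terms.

25/4

a_0 = 6: 6/1  (≤ bound)
a_1 = 3: 19/3  (≤ bound)
a_2 = 1: 25/4  (≤ bound)
a_3 = 1: 44/7  (> 5, stop)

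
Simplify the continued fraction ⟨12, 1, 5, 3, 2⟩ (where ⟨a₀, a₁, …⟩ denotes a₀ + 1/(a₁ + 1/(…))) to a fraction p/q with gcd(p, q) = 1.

565/44

Build up convergents one term at a time:
a_0 = 12: 12/1
a_1 = 1: 13/1
a_2 = 5: 77/6
a_3 = 3: 244/19
a_4 = 2: 565/44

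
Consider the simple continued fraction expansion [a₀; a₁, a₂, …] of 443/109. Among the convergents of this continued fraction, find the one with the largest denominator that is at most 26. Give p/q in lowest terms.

65/16

a_0 = 4: 4/1  (≤ bound)
a_1 = 15: 61/15  (≤ bound)
a_2 = 1: 65/16  (≤ bound)
a_3 = 1: 126/31  (> 26, stop)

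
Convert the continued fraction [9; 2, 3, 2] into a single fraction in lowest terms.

151/16

a_0 = 9: 9/1
a_1 = 2: 19/2
a_2 = 3: 66/7
a_3 = 2: 151/16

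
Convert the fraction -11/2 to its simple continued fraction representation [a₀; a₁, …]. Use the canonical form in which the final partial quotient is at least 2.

-11 ÷ 2 → quotient -6, remainder 1
2 ÷ 1 → quotient 2, remainder 0

[-6; 2]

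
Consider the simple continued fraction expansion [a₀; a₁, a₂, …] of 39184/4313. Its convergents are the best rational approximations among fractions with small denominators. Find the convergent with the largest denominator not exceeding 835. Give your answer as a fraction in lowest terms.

427/47

List convergents until the denominator exceeds the bound:
a_0 = 9: 9/1  (≤ bound)
a_1 = 11: 100/11  (≤ bound)
a_2 = 1: 109/12  (≤ bound)
a_3 = 3: 427/47  (≤ bound)
a_4 = 30: 12919/1422  (> 835, stop)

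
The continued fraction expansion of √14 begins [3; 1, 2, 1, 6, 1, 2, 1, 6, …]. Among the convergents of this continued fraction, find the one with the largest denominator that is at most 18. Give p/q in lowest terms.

List convergents until the denominator exceeds the bound:
a_0 = 3: 3/1  (≤ bound)
a_1 = 1: 4/1  (≤ bound)
a_2 = 2: 11/3  (≤ bound)
a_3 = 1: 15/4  (≤ bound)
a_4 = 6: 101/27  (> 18, stop)

15/4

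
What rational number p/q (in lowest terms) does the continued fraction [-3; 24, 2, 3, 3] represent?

-1663/562

Start with 3.
3 + 1/(3/1) = 3 + 1/3 = 10/3
2 + 1/(10/3) = 2 + 3/10 = 23/10
24 + 1/(23/10) = 24 + 10/23 = 562/23
-3 + 1/(562/23) = -3 + 23/562 = -1663/562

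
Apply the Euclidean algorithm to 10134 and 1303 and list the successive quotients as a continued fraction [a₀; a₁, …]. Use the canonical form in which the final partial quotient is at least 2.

⌊10134/1303⌋ = 7, remainder 1013
⌊1303/1013⌋ = 1, remainder 290
⌊1013/290⌋ = 3, remainder 143
⌊290/143⌋ = 2, remainder 4
⌊143/4⌋ = 35, remainder 3
⌊4/3⌋ = 1, remainder 1
⌊3/1⌋ = 3, remainder 0

[7; 1, 3, 2, 35, 1, 3]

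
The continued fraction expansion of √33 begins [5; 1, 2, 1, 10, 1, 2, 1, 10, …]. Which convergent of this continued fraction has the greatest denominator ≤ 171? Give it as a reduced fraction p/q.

a_0 = 5: 5/1  (≤ bound)
a_1 = 1: 6/1  (≤ bound)
a_2 = 2: 17/3  (≤ bound)
a_3 = 1: 23/4  (≤ bound)
a_4 = 10: 247/43  (≤ bound)
a_5 = 1: 270/47  (≤ bound)
a_6 = 2: 787/137  (≤ bound)
a_7 = 1: 1057/184  (> 171, stop)

787/137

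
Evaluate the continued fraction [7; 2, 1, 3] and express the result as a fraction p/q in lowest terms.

a_0 = 7: 7/1
a_1 = 2: 15/2
a_2 = 1: 22/3
a_3 = 3: 81/11

81/11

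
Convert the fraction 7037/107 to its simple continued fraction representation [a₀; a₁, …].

Apply division with remainder until the remainder is 0:
7037 ÷ 107 → quotient 65, remainder 82
107 ÷ 82 → quotient 1, remainder 25
82 ÷ 25 → quotient 3, remainder 7
25 ÷ 7 → quotient 3, remainder 4
7 ÷ 4 → quotient 1, remainder 3
4 ÷ 3 → quotient 1, remainder 1
3 ÷ 1 → quotient 3, remainder 0

[65; 1, 3, 3, 1, 1, 3]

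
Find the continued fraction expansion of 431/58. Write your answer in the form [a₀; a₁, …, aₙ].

[7; 2, 3, 8]

431 ÷ 58 → quotient 7, remainder 25
58 ÷ 25 → quotient 2, remainder 8
25 ÷ 8 → quotient 3, remainder 1
8 ÷ 1 → quotient 8, remainder 0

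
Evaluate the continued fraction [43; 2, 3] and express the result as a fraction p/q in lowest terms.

a_0 = 43: 43/1
a_1 = 2: 87/2
a_2 = 3: 304/7

304/7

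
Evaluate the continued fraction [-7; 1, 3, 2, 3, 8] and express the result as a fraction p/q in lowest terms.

-1600/257

Start with 8.
3 + 1/(8/1) = 3 + 1/8 = 25/8
2 + 1/(25/8) = 2 + 8/25 = 58/25
3 + 1/(58/25) = 3 + 25/58 = 199/58
1 + 1/(199/58) = 1 + 58/199 = 257/199
-7 + 1/(257/199) = -7 + 199/257 = -1600/257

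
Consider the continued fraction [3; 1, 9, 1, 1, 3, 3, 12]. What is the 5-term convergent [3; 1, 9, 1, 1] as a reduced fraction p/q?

82/21

a_0 = 3: 3/1
a_1 = 1: 4/1
a_2 = 9: 39/10
a_3 = 1: 43/11
a_4 = 1: 82/21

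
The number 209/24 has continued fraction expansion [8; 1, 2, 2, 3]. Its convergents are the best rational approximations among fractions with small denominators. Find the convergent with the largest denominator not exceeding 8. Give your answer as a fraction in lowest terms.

61/7

a_0 = 8: 8/1  (≤ bound)
a_1 = 1: 9/1  (≤ bound)
a_2 = 2: 26/3  (≤ bound)
a_3 = 2: 61/7  (≤ bound)
a_4 = 3: 209/24  (> 8, stop)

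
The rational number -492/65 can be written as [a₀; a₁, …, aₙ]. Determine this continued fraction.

[-8; 2, 3, 9]

Run the Euclidean algorithm, recording each quotient:
-492 ÷ 65 → quotient -8, remainder 28
65 ÷ 28 → quotient 2, remainder 9
28 ÷ 9 → quotient 3, remainder 1
9 ÷ 1 → quotient 9, remainder 0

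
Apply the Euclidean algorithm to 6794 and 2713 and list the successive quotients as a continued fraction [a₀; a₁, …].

[2; 1, 1, 58, 2, 11]

⌊6794/2713⌋ = 2, remainder 1368
⌊2713/1368⌋ = 1, remainder 1345
⌊1368/1345⌋ = 1, remainder 23
⌊1345/23⌋ = 58, remainder 11
⌊23/11⌋ = 2, remainder 1
⌊11/1⌋ = 11, remainder 0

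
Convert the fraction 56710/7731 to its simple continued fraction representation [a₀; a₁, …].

[7; 2, 1, 53, 48]

56710 = 7·7731 + 2593, so a_0 = 7
7731 = 2·2593 + 2545, so a_1 = 2
2593 = 1·2545 + 48, so a_2 = 1
2545 = 53·48 + 1, so a_3 = 53
48 = 48·1 + 0, so a_4 = 48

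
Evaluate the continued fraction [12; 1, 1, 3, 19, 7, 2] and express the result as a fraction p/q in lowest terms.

25631/2039

Compute successive convergents:
a_0 = 12: 12/1
a_1 = 1: 13/1
a_2 = 1: 25/2
a_3 = 3: 88/7
a_4 = 19: 1697/135
a_5 = 7: 11967/952
a_6 = 2: 25631/2039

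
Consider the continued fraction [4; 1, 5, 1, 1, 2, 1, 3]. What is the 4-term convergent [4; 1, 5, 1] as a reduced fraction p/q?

a_0 = 4: 4/1
a_1 = 1: 5/1
a_2 = 5: 29/6
a_3 = 1: 34/7

34/7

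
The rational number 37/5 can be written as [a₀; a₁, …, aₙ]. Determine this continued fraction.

Run the Euclidean algorithm, recording each quotient:
37 ÷ 5 → quotient 7, remainder 2
5 ÷ 2 → quotient 2, remainder 1
2 ÷ 1 → quotient 2, remainder 0

[7; 2, 2]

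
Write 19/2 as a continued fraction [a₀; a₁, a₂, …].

[9; 2]

⌊19/2⌋ = 9, remainder 1
⌊2/1⌋ = 2, remainder 0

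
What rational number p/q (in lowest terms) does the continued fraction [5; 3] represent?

Work from the innermost term outward:
Start with 3.
5 + 1/(3/1) = 5 + 1/3 = 16/3

16/3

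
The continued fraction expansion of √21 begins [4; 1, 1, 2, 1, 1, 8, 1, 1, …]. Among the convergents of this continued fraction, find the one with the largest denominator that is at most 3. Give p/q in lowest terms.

9/2

a_0 = 4: 4/1  (≤ bound)
a_1 = 1: 5/1  (≤ bound)
a_2 = 1: 9/2  (≤ bound)
a_3 = 2: 23/5  (> 3, stop)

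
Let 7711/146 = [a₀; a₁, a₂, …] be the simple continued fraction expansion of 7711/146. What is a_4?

2

7711 ÷ 146 → quotient 52, remainder 119
146 ÷ 119 → quotient 1, remainder 27
119 ÷ 27 → quotient 4, remainder 11
27 ÷ 11 → quotient 2, remainder 5
11 ÷ 5 → quotient 2, remainder 1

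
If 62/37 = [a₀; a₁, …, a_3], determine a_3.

12

Apply division with remainder until the remainder is 0:
⌊62/37⌋ = 1, remainder 25
⌊37/25⌋ = 1, remainder 12
⌊25/12⌋ = 2, remainder 1
⌊12/1⌋ = 12, remainder 0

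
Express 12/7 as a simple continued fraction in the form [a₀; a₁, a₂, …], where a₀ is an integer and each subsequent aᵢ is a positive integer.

[1; 1, 2, 2]

12 ÷ 7 → quotient 1, remainder 5
7 ÷ 5 → quotient 1, remainder 2
5 ÷ 2 → quotient 2, remainder 1
2 ÷ 1 → quotient 2, remainder 0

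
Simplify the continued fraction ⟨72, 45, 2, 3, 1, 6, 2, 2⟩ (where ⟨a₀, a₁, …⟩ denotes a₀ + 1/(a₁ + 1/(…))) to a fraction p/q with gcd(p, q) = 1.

1057139/14678

Work from the innermost term outward:
Start with 2.
2 + 1/(2/1) = 2 + 1/2 = 5/2
6 + 1/(5/2) = 6 + 2/5 = 32/5
1 + 1/(32/5) = 1 + 5/32 = 37/32
3 + 1/(37/32) = 3 + 32/37 = 143/37
2 + 1/(143/37) = 2 + 37/143 = 323/143
45 + 1/(323/143) = 45 + 143/323 = 14678/323
72 + 1/(14678/323) = 72 + 323/14678 = 1057139/14678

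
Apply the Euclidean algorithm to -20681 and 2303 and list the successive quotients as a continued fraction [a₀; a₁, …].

[-9; 50, 15, 3]

-20681 ÷ 2303 → quotient -9, remainder 46
2303 ÷ 46 → quotient 50, remainder 3
46 ÷ 3 → quotient 15, remainder 1
3 ÷ 1 → quotient 3, remainder 0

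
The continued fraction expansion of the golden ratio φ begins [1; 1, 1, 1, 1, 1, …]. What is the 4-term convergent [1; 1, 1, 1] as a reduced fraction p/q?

5/3

Start with 1.
1 + 1/(1/1) = 1 + 1/1 = 2/1
1 + 1/(2/1) = 1 + 1/2 = 3/2
1 + 1/(3/2) = 1 + 2/3 = 5/3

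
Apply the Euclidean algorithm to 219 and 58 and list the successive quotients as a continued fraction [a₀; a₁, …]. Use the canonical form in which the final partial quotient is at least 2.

⌊219/58⌋ = 3, remainder 45
⌊58/45⌋ = 1, remainder 13
⌊45/13⌋ = 3, remainder 6
⌊13/6⌋ = 2, remainder 1
⌊6/1⌋ = 6, remainder 0

[3; 1, 3, 2, 6]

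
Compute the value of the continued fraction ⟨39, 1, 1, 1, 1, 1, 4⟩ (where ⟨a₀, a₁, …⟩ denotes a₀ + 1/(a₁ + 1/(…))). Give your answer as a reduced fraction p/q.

1466/37

Start with 4.
1 + 1/(4/1) = 1 + 1/4 = 5/4
1 + 1/(5/4) = 1 + 4/5 = 9/5
1 + 1/(9/5) = 1 + 5/9 = 14/9
1 + 1/(14/9) = 1 + 9/14 = 23/14
1 + 1/(23/14) = 1 + 14/23 = 37/23
39 + 1/(37/23) = 39 + 23/37 = 1466/37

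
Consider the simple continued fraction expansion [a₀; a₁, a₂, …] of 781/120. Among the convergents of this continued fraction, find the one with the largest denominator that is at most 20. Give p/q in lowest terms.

13/2

a_0 = 6: 6/1  (≤ bound)
a_1 = 1: 7/1  (≤ bound)
a_2 = 1: 13/2  (≤ bound)
a_3 = 29: 384/59  (> 20, stop)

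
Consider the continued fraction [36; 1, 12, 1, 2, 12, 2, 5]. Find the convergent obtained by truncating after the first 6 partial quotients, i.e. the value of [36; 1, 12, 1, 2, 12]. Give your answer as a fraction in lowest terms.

Start with 12.
2 + 1/(12/1) = 2 + 1/12 = 25/12
1 + 1/(25/12) = 1 + 12/25 = 37/25
12 + 1/(37/25) = 12 + 25/37 = 469/37
1 + 1/(469/37) = 1 + 37/469 = 506/469
36 + 1/(506/469) = 36 + 469/506 = 18685/506

18685/506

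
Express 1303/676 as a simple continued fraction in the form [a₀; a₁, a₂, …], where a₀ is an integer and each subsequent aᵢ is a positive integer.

Run the Euclidean algorithm, recording each quotient:
1303 = 1·676 + 627, so a_0 = 1
676 = 1·627 + 49, so a_1 = 1
627 = 12·49 + 39, so a_2 = 12
49 = 1·39 + 10, so a_3 = 1
39 = 3·10 + 9, so a_4 = 3
10 = 1·9 + 1, so a_5 = 1
9 = 9·1 + 0, so a_6 = 9

[1; 1, 12, 1, 3, 1, 9]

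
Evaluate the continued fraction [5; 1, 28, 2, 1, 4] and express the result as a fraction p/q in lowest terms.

Start with 4.
1 + 1/(4/1) = 1 + 1/4 = 5/4
2 + 1/(5/4) = 2 + 4/5 = 14/5
28 + 1/(14/5) = 28 + 5/14 = 397/14
1 + 1/(397/14) = 1 + 14/397 = 411/397
5 + 1/(411/397) = 5 + 397/411 = 2452/411

2452/411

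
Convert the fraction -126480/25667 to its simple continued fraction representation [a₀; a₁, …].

⌊-126480/25667⌋ = -5, remainder 1855
⌊25667/1855⌋ = 13, remainder 1552
⌊1855/1552⌋ = 1, remainder 303
⌊1552/303⌋ = 5, remainder 37
⌊303/37⌋ = 8, remainder 7
⌊37/7⌋ = 5, remainder 2
⌊7/2⌋ = 3, remainder 1
⌊2/1⌋ = 2, remainder 0

[-5; 13, 1, 5, 8, 5, 3, 2]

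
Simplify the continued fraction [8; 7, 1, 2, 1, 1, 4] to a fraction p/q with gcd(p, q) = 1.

Start with 4.
1 + 1/(4/1) = 1 + 1/4 = 5/4
1 + 1/(5/4) = 1 + 4/5 = 9/5
2 + 1/(9/5) = 2 + 5/9 = 23/9
1 + 1/(23/9) = 1 + 9/23 = 32/23
7 + 1/(32/23) = 7 + 23/32 = 247/32
8 + 1/(247/32) = 8 + 32/247 = 2008/247

2008/247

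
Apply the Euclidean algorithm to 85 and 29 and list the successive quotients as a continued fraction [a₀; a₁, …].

⌊85/29⌋ = 2, remainder 27
⌊29/27⌋ = 1, remainder 2
⌊27/2⌋ = 13, remainder 1
⌊2/1⌋ = 2, remainder 0

[2; 1, 13, 2]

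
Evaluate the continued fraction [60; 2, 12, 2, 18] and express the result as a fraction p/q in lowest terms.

58122/961

a_0 = 60: 60/1
a_1 = 2: 121/2
a_2 = 12: 1512/25
a_3 = 2: 3145/52
a_4 = 18: 58122/961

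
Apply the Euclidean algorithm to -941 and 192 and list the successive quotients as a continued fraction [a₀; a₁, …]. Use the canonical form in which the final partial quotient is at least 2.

[-5; 10, 9, 2]

Run the Euclidean algorithm, recording each quotient:
⌊-941/192⌋ = -5, remainder 19
⌊192/19⌋ = 10, remainder 2
⌊19/2⌋ = 9, remainder 1
⌊2/1⌋ = 2, remainder 0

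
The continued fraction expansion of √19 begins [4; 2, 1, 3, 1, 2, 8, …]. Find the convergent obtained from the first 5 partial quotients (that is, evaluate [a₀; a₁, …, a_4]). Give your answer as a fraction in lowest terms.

Work from the innermost term outward:
Start with 1.
3 + 1/(1/1) = 3 + 1/1 = 4/1
1 + 1/(4/1) = 1 + 1/4 = 5/4
2 + 1/(5/4) = 2 + 4/5 = 14/5
4 + 1/(14/5) = 4 + 5/14 = 61/14

61/14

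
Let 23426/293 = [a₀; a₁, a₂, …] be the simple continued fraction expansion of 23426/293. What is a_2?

23426 = 79·293 + 279, so a_0 = 79
293 = 1·279 + 14, so a_1 = 1
279 = 19·14 + 13, so a_2 = 19

19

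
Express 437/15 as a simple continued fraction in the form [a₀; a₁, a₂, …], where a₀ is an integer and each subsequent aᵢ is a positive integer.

[29; 7, 2]

437 ÷ 15 → quotient 29, remainder 2
15 ÷ 2 → quotient 7, remainder 1
2 ÷ 1 → quotient 2, remainder 0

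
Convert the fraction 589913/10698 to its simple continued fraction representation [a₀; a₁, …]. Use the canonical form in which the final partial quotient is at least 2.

[55; 7, 41, 6, 6]

589913 ÷ 10698 → quotient 55, remainder 1523
10698 ÷ 1523 → quotient 7, remainder 37
1523 ÷ 37 → quotient 41, remainder 6
37 ÷ 6 → quotient 6, remainder 1
6 ÷ 1 → quotient 6, remainder 0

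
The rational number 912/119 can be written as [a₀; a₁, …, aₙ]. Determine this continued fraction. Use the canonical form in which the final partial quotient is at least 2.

[7; 1, 1, 1, 39]

⌊912/119⌋ = 7, remainder 79
⌊119/79⌋ = 1, remainder 40
⌊79/40⌋ = 1, remainder 39
⌊40/39⌋ = 1, remainder 1
⌊39/1⌋ = 39, remainder 0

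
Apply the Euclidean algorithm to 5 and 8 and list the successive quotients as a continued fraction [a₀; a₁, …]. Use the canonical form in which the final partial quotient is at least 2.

[0; 1, 1, 1, 2]

5 ÷ 8 → quotient 0, remainder 5
8 ÷ 5 → quotient 1, remainder 3
5 ÷ 3 → quotient 1, remainder 2
3 ÷ 2 → quotient 1, remainder 1
2 ÷ 1 → quotient 2, remainder 0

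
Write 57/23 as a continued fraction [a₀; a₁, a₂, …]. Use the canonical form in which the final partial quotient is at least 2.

57 ÷ 23 → quotient 2, remainder 11
23 ÷ 11 → quotient 2, remainder 1
11 ÷ 1 → quotient 11, remainder 0

[2; 2, 11]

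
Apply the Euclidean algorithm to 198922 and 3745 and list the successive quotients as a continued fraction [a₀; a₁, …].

Repeatedly divide and take the remainder:
⌊198922/3745⌋ = 53, remainder 437
⌊3745/437⌋ = 8, remainder 249
⌊437/249⌋ = 1, remainder 188
⌊249/188⌋ = 1, remainder 61
⌊188/61⌋ = 3, remainder 5
⌊61/5⌋ = 12, remainder 1
⌊5/1⌋ = 5, remainder 0

[53; 8, 1, 1, 3, 12, 5]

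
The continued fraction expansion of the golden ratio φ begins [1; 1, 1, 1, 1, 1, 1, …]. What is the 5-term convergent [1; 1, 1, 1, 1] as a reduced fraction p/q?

Collapse the nested fraction from the inside out:
Start with 1.
1 + 1/(1/1) = 1 + 1/1 = 2/1
1 + 1/(2/1) = 1 + 1/2 = 3/2
1 + 1/(3/2) = 1 + 2/3 = 5/3
1 + 1/(5/3) = 1 + 3/5 = 8/5

8/5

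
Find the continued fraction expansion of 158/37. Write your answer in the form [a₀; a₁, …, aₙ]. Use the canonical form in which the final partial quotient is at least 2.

[4; 3, 1, 2, 3]

Run the Euclidean algorithm, recording each quotient:
158 = 4·37 + 10, so a_0 = 4
37 = 3·10 + 7, so a_1 = 3
10 = 1·7 + 3, so a_2 = 1
7 = 2·3 + 1, so a_3 = 2
3 = 3·1 + 0, so a_4 = 3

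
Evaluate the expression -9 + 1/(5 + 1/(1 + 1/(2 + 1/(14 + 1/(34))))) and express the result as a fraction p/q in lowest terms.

Start with 34.
14 + 1/(34/1) = 14 + 1/34 = 477/34
2 + 1/(477/34) = 2 + 34/477 = 988/477
1 + 1/(988/477) = 1 + 477/988 = 1465/988
5 + 1/(1465/988) = 5 + 988/1465 = 8313/1465
-9 + 1/(8313/1465) = -9 + 1465/8313 = -73352/8313

-73352/8313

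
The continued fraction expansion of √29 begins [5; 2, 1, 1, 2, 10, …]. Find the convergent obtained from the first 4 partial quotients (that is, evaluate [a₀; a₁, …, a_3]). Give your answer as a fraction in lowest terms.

27/5

Start with 1.
1 + 1/(1/1) = 1 + 1/1 = 2/1
2 + 1/(2/1) = 2 + 1/2 = 5/2
5 + 1/(5/2) = 5 + 2/5 = 27/5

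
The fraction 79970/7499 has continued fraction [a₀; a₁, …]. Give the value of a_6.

3

79970 ÷ 7499 → quotient 10, remainder 4980
7499 ÷ 4980 → quotient 1, remainder 2519
4980 ÷ 2519 → quotient 1, remainder 2461
2519 ÷ 2461 → quotient 1, remainder 58
2461 ÷ 58 → quotient 42, remainder 25
58 ÷ 25 → quotient 2, remainder 8
25 ÷ 8 → quotient 3, remainder 1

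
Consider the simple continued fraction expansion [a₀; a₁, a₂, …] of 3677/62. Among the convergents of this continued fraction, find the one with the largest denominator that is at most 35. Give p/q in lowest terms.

a_0 = 59: 59/1  (≤ bound)
a_1 = 3: 178/3  (≤ bound)
a_2 = 3: 593/10  (≤ bound)
a_3 = 1: 771/13  (≤ bound)
a_4 = 4: 3677/62  (> 35, stop)

771/13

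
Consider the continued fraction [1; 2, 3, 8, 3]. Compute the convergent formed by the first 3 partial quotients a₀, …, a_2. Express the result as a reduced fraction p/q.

10/7

a_0 = 1: 1/1
a_1 = 2: 3/2
a_2 = 3: 10/7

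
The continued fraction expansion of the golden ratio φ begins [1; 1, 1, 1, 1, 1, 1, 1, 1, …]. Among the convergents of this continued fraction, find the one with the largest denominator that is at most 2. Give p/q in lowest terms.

a_0 = 1: 1/1  (≤ bound)
a_1 = 1: 2/1  (≤ bound)
a_2 = 1: 3/2  (≤ bound)
a_3 = 1: 5/3  (> 2, stop)

3/2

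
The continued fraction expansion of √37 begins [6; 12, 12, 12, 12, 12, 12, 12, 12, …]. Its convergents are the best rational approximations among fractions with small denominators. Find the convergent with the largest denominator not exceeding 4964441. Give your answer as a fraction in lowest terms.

18798954/3090529

a_0 = 6: 6/1  (≤ bound)
a_1 = 12: 73/12  (≤ bound)
a_2 = 12: 882/145  (≤ bound)
a_3 = 12: 10657/1752  (≤ bound)
a_4 = 12: 128766/21169  (≤ bound)
a_5 = 12: 1555849/255780  (≤ bound)
a_6 = 12: 18798954/3090529  (≤ bound)
a_7 = 12: 227143297/37342128  (> 4964441, stop)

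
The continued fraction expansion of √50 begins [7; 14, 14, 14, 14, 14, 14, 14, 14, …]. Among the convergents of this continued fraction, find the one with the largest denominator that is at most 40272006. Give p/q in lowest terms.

a_0 = 7: 7/1  (≤ bound)
a_1 = 14: 99/14  (≤ bound)
a_2 = 14: 1393/197  (≤ bound)
a_3 = 14: 19601/2772  (≤ bound)
a_4 = 14: 275807/39005  (≤ bound)
a_5 = 14: 3880899/548842  (≤ bound)
a_6 = 14: 54608393/7722793  (≤ bound)
a_7 = 14: 768398401/108667944  (> 40272006, stop)

54608393/7722793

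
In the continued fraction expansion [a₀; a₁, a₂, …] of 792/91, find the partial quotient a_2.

2

792 = 8·91 + 64, so a_0 = 8
91 = 1·64 + 27, so a_1 = 1
64 = 2·27 + 10, so a_2 = 2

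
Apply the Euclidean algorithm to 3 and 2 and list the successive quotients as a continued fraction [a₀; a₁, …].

Repeatedly divide and take the remainder:
3 ÷ 2 → quotient 1, remainder 1
2 ÷ 1 → quotient 2, remainder 0

[1; 2]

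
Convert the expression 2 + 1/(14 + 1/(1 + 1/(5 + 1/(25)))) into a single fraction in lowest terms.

a_0 = 2: 2/1
a_1 = 14: 29/14
a_2 = 1: 31/15
a_3 = 5: 184/89
a_4 = 25: 4631/2240

4631/2240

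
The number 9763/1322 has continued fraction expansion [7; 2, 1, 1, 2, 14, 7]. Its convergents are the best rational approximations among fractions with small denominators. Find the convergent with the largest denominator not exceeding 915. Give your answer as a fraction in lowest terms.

a_0 = 7: 7/1  (≤ bound)
a_1 = 2: 15/2  (≤ bound)
a_2 = 1: 22/3  (≤ bound)
a_3 = 1: 37/5  (≤ bound)
a_4 = 2: 96/13  (≤ bound)
a_5 = 14: 1381/187  (≤ bound)
a_6 = 7: 9763/1322  (> 915, stop)

1381/187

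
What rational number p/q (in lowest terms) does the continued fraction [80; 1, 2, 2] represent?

Start with 2.
2 + 1/(2/1) = 2 + 1/2 = 5/2
1 + 1/(5/2) = 1 + 2/5 = 7/5
80 + 1/(7/5) = 80 + 5/7 = 565/7

565/7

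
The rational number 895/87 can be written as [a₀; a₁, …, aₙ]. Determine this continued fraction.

Apply division with remainder until the remainder is 0:
⌊895/87⌋ = 10, remainder 25
⌊87/25⌋ = 3, remainder 12
⌊25/12⌋ = 2, remainder 1
⌊12/1⌋ = 12, remainder 0

[10; 3, 2, 12]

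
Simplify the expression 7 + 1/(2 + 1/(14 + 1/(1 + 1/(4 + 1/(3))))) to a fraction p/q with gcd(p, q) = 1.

3667/490

Start with 3.
4 + 1/(3/1) = 4 + 1/3 = 13/3
1 + 1/(13/3) = 1 + 3/13 = 16/13
14 + 1/(16/13) = 14 + 13/16 = 237/16
2 + 1/(237/16) = 2 + 16/237 = 490/237
7 + 1/(490/237) = 7 + 237/490 = 3667/490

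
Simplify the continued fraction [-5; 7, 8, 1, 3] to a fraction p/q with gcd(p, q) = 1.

Collapse the nested fraction from the inside out:
Start with 3.
1 + 1/(3/1) = 1 + 1/3 = 4/3
8 + 1/(4/3) = 8 + 3/4 = 35/4
7 + 1/(35/4) = 7 + 4/35 = 249/35
-5 + 1/(249/35) = -5 + 35/249 = -1210/249

-1210/249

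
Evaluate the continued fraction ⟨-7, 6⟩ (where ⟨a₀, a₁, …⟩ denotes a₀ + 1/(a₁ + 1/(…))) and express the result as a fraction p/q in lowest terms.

-41/6

a_0 = -7: -7/1
a_1 = 6: -41/6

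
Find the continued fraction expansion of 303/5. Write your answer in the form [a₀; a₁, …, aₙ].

303 ÷ 5 → quotient 60, remainder 3
5 ÷ 3 → quotient 1, remainder 2
3 ÷ 2 → quotient 1, remainder 1
2 ÷ 1 → quotient 2, remainder 0

[60; 1, 1, 2]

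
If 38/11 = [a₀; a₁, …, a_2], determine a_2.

Repeatedly divide and take the remainder:
38 ÷ 11 → quotient 3, remainder 5
11 ÷ 5 → quotient 2, remainder 1
5 ÷ 1 → quotient 5, remainder 0

5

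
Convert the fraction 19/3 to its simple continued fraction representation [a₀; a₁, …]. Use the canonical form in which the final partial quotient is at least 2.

Repeatedly divide and take the remainder:
19 ÷ 3 → quotient 6, remainder 1
3 ÷ 1 → quotient 3, remainder 0

[6; 3]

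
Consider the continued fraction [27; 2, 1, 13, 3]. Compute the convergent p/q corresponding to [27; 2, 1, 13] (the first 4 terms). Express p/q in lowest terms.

1121/41

Work from the innermost term outward:
Start with 13.
1 + 1/(13/1) = 1 + 1/13 = 14/13
2 + 1/(14/13) = 2 + 13/14 = 41/14
27 + 1/(41/14) = 27 + 14/41 = 1121/41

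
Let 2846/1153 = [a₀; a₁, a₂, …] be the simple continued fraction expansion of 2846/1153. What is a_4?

⌊2846/1153⌋ = 2, remainder 540
⌊1153/540⌋ = 2, remainder 73
⌊540/73⌋ = 7, remainder 29
⌊73/29⌋ = 2, remainder 15
⌊29/15⌋ = 1, remainder 14

1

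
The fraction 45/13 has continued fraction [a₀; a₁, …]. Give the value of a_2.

45 ÷ 13 → quotient 3, remainder 6
13 ÷ 6 → quotient 2, remainder 1
6 ÷ 1 → quotient 6, remainder 0

6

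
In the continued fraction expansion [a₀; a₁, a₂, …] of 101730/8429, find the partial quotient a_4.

Run the Euclidean algorithm, recording each quotient:
101730 = 12·8429 + 582, so a_0 = 12
8429 = 14·582 + 281, so a_1 = 14
582 = 2·281 + 20, so a_2 = 2
281 = 14·20 + 1, so a_3 = 14
20 = 20·1 + 0, so a_4 = 20

20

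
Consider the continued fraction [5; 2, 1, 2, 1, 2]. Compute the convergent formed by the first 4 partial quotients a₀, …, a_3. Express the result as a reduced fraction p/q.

43/8

Build up convergents one term at a time:
a_0 = 5: 5/1
a_1 = 2: 11/2
a_2 = 1: 16/3
a_3 = 2: 43/8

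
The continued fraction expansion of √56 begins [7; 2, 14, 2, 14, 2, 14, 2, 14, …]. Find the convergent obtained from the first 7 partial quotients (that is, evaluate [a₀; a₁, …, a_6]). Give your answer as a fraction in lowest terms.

194873/26041

Starting at the tail and folding back:
Start with 14.
2 + 1/(14/1) = 2 + 1/14 = 29/14
14 + 1/(29/14) = 14 + 14/29 = 420/29
2 + 1/(420/29) = 2 + 29/420 = 869/420
14 + 1/(869/420) = 14 + 420/869 = 12586/869
2 + 1/(12586/869) = 2 + 869/12586 = 26041/12586
7 + 1/(26041/12586) = 7 + 12586/26041 = 194873/26041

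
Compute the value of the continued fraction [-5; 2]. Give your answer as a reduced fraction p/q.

Starting at the tail and folding back:
Start with 2.
-5 + 1/(2/1) = -5 + 1/2 = -9/2

-9/2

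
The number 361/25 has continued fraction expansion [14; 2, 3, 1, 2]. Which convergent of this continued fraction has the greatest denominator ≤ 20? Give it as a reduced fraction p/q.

130/9

List convergents until the denominator exceeds the bound:
a_0 = 14: 14/1  (≤ bound)
a_1 = 2: 29/2  (≤ bound)
a_2 = 3: 101/7  (≤ bound)
a_3 = 1: 130/9  (≤ bound)
a_4 = 2: 361/25  (> 20, stop)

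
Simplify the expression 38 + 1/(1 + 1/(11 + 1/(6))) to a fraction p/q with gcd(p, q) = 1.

2841/73

Start with 6.
11 + 1/(6/1) = 11 + 1/6 = 67/6
1 + 1/(67/6) = 1 + 6/67 = 73/67
38 + 1/(73/67) = 38 + 67/73 = 2841/73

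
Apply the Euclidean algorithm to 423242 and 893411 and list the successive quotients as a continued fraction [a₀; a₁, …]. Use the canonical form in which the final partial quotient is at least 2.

423242 = 0·893411 + 423242, so a_0 = 0
893411 = 2·423242 + 46927, so a_1 = 2
423242 = 9·46927 + 899, so a_2 = 9
46927 = 52·899 + 179, so a_3 = 52
899 = 5·179 + 4, so a_4 = 5
179 = 44·4 + 3, so a_5 = 44
4 = 1·3 + 1, so a_6 = 1
3 = 3·1 + 0, so a_7 = 3

[0; 2, 9, 52, 5, 44, 1, 3]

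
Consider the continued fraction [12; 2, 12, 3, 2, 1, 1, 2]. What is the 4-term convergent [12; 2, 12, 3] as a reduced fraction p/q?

961/77

Use the convergent recurrence hₖ = aₖ·hₖ₋₁ + hₖ₋₂ (and likewise for the denominators kₖ):
a_0 = 12: 12/1
a_1 = 2: 25/2
a_2 = 12: 312/25
a_3 = 3: 961/77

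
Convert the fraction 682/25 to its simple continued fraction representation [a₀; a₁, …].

[27; 3, 1, 1, 3]

⌊682/25⌋ = 27, remainder 7
⌊25/7⌋ = 3, remainder 4
⌊7/4⌋ = 1, remainder 3
⌊4/3⌋ = 1, remainder 1
⌊3/1⌋ = 3, remainder 0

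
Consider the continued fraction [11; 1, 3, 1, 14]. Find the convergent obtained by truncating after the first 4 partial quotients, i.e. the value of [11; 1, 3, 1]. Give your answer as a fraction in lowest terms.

a_0 = 11: 11/1
a_1 = 1: 12/1
a_2 = 3: 47/4
a_3 = 1: 59/5

59/5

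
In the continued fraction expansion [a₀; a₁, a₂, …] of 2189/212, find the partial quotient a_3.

1

⌊2189/212⌋ = 10, remainder 69
⌊212/69⌋ = 3, remainder 5
⌊69/5⌋ = 13, remainder 4
⌊5/4⌋ = 1, remainder 1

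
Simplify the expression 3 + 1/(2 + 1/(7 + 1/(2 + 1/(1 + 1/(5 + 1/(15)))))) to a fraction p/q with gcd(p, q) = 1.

14053/4052

Work from the innermost term outward:
Start with 15.
5 + 1/(15/1) = 5 + 1/15 = 76/15
1 + 1/(76/15) = 1 + 15/76 = 91/76
2 + 1/(91/76) = 2 + 76/91 = 258/91
7 + 1/(258/91) = 7 + 91/258 = 1897/258
2 + 1/(1897/258) = 2 + 258/1897 = 4052/1897
3 + 1/(4052/1897) = 3 + 1897/4052 = 14053/4052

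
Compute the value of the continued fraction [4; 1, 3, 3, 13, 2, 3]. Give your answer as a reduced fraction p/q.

a_0 = 4: 4/1
a_1 = 1: 5/1
a_2 = 3: 19/4
a_3 = 3: 62/13
a_4 = 13: 825/173
a_5 = 2: 1712/359
a_6 = 3: 5961/1250

5961/1250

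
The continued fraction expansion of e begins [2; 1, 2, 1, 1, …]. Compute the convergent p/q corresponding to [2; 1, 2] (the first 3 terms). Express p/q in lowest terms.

8/3

Work from the innermost term outward:
Start with 2.
1 + 1/(2/1) = 1 + 1/2 = 3/2
2 + 1/(3/2) = 2 + 2/3 = 8/3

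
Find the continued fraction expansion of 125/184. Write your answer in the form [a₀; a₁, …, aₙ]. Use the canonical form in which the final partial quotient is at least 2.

Run the Euclidean algorithm, recording each quotient:
⌊125/184⌋ = 0, remainder 125
⌊184/125⌋ = 1, remainder 59
⌊125/59⌋ = 2, remainder 7
⌊59/7⌋ = 8, remainder 3
⌊7/3⌋ = 2, remainder 1
⌊3/1⌋ = 3, remainder 0

[0; 1, 2, 8, 2, 3]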